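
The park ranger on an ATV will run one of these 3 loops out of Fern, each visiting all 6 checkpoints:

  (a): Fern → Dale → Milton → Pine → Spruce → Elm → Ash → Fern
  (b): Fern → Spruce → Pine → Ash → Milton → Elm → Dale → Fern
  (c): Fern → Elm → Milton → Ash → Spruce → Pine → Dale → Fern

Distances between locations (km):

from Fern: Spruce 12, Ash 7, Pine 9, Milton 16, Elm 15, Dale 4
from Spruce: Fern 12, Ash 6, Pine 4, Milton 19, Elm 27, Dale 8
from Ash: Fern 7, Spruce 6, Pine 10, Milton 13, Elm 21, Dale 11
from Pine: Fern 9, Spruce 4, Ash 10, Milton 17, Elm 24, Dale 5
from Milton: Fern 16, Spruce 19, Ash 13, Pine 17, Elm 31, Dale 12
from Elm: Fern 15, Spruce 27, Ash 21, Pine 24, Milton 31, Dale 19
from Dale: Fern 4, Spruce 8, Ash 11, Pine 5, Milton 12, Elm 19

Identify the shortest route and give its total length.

(a): 4 + 12 + 17 + 4 + 27 + 21 + 7 = 92
(b): 12 + 4 + 10 + 13 + 31 + 19 + 4 = 93
(c): 15 + 31 + 13 + 6 + 4 + 5 + 4 = 78

78 km — (c) is the shortest.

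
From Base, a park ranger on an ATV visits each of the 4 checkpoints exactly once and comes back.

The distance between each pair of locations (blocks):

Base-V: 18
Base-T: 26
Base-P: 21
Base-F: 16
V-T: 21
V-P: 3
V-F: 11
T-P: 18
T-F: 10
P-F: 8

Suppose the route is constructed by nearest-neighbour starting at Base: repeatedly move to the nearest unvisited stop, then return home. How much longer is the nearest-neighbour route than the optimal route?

From Base: F=16, V=18, P=21, T=26 → choose F (16).
From F: P=8, T=10, V=11 → choose P (8).
From P: V=3, T=18 → choose V (3).
From V: T=21 → choose T (21).
NN route Base → F → P → V → T → Base costs 74.
Optimal: Base → V → P → T → F → Base costs 65 (by enumerating all 12 distinct tours).
Excess = 74 − 65 = 9.

Excess over optimum: 9 blocks.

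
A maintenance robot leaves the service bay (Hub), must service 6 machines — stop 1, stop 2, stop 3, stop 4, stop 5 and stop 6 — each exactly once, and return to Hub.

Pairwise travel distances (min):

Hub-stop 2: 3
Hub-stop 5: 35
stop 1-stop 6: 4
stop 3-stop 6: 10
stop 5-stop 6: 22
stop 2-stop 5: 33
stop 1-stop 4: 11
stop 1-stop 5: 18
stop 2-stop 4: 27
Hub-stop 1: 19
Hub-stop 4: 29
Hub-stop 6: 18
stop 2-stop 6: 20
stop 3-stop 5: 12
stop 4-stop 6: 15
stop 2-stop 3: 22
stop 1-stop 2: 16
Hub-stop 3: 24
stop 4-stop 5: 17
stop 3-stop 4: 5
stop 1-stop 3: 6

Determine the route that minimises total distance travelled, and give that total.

86 min — the shortest possible round trip.

With 6 stops there are 6!/2 = 360 distinct round trips (a route and its reverse cost the same).
Hub→stop 1→stop 2→stop 3→stop 4→stop 5→stop 6→Hub: 19+16+22+5+17+22+18 = 119
Hub→stop 1→stop 2→stop 3→stop 4→stop 6→stop 5→Hub: 19+16+22+5+15+22+35 = 134
Hub→stop 1→stop 2→stop 3→stop 5→stop 4→stop 6→Hub: 19+16+22+12+17+15+18 = 119
Hub→stop 1→stop 2→stop 3→stop 5→stop 6→stop 4→Hub: 19+16+22+12+22+15+29 = 135
Hub→stop 1→stop 2→stop 3→stop 6→stop 4→stop 5→Hub: 19+16+22+10+15+17+35 = 134
Hub→stop 1→stop 2→stop 3→stop 6→stop 5→stop 4→Hub: 19+16+22+10+22+17+29 = 135
Hub→stop 1→stop 2→stop 4→stop 3→stop 5→stop 6→Hub: 19+16+27+5+12+22+18 = 119
Hub→stop 1→stop 2→stop 4→stop 3→stop 6→stop 5→Hub: 19+16+27+5+10+22+35 = 134
… (352 more)
Hub→stop 2→stop 5→stop 3→stop 4→stop 1→stop 6→Hub: 3+33+12+5+11+4+18 = 86  ← best
The minimum is 86.
One optimal route: Hub → stop 2 → stop 5 → stop 3 → stop 4 → stop 1 → stop 6 → Hub (or its reverse).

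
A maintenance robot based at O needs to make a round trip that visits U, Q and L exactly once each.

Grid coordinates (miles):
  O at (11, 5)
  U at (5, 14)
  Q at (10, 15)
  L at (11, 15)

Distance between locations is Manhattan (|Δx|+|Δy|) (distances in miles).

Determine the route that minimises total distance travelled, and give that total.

With 3 stops there are 3!/2 = 3 distinct round trips (a route and its reverse cost the same).
O - U - Q - L - O: 15+6+1+10 = 32
O - U - L - Q - O: 15+7+1+11 = 34
O - Q - U - L - O: 11+6+7+10 = 34
The minimum is 32.
One optimal route: O → U → Q → L → O (or its reverse).

Minimum total distance: 32 miles.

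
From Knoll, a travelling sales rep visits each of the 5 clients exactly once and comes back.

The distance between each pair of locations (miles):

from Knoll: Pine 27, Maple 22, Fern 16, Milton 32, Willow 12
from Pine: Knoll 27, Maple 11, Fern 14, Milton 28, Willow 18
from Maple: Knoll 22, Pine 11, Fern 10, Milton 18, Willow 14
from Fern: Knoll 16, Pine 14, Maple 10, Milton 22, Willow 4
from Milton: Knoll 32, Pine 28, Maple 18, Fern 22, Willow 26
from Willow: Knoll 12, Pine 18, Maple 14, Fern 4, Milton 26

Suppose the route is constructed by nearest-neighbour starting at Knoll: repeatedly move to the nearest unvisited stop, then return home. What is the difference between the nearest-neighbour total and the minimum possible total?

From Knoll: Willow=12, Fern=16, Maple=22, Pine=27, Milton=32 → choose Willow (12).
From Willow: Fern=4, Maple=14, Pine=18, Milton=26 → choose Fern (4).
From Fern: Maple=10, Pine=14, Milton=22 → choose Maple (10).
From Maple: Pine=11, Milton=18 → choose Pine (11).
From Pine: Milton=28 → choose Milton (28).
NN route Knoll → Willow → Fern → Maple → Pine → Milton → Knoll costs 97.
Optimal: Knoll → Milton → Maple → Pine → Fern → Willow → Knoll costs 91 (by enumerating all 60 distinct tours).
Excess = 97 − 91 = 6.

6 miles longer than the optimal tour.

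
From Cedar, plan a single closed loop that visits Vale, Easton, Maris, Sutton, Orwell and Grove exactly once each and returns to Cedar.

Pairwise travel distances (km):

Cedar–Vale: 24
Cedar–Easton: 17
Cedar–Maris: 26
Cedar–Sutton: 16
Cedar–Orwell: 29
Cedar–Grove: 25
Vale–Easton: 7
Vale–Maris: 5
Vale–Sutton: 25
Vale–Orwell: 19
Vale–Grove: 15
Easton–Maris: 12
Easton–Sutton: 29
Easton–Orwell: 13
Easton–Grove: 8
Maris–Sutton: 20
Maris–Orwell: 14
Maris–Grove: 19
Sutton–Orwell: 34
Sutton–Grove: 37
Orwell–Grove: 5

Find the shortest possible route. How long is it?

Minimum total distance: 90 km.

There are 360 distinct closed tours to check (reversals are equivalent).
Cedar→Vale→Easton→Maris→Sutton→Orwell→Grove→Cedar: 24+7+12+20+34+5+25 = 127
Cedar→Vale→Easton→Maris→Sutton→Grove→Orwell→Cedar: 24+7+12+20+37+5+29 = 134
Cedar→Vale→Easton→Maris→Orwell→Sutton→Grove→Cedar: 24+7+12+14+34+37+25 = 153
Cedar→Vale→Easton→Maris→Orwell→Grove→Sutton→Cedar: 24+7+12+14+5+37+16 = 115
Cedar→Vale→Easton→Maris→Grove→Sutton→Orwell→Cedar: 24+7+12+19+37+34+29 = 162
Cedar→Vale→Easton→Maris→Grove→Orwell→Sutton→Cedar: 24+7+12+19+5+34+16 = 117
Cedar→Vale→Easton→Sutton→Maris→Orwell→Grove→Cedar: 24+7+29+20+14+5+25 = 124
Cedar→Vale→Easton→Sutton→Maris→Grove→Orwell→Cedar: 24+7+29+20+19+5+29 = 133
… (352 more)
Cedar→Easton→Grove→Orwell→Vale→Maris→Sutton→Cedar: 17+8+5+19+5+20+16 = 90  ← best
The minimum is 90.
One optimal route: Cedar → Easton → Grove → Orwell → Vale → Maris → Sutton → Cedar (or its reverse).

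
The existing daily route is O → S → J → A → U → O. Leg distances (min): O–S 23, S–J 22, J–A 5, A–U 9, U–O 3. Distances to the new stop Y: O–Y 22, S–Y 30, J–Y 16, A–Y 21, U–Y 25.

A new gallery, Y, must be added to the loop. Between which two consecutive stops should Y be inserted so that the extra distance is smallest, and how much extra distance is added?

Insertion cost between consecutive stops i–j is d(i,Y) + d(Y,j) − d(i,j):
  between O and S: 22 + 30 − 23 = 29
  between S and J: 30 + 16 − 22 = 24
  between J and A: 16 + 21 − 5 = 32
  between A and U: 21 + 25 − 9 = 37
  between U and O: 25 + 22 − 3 = 44
Cheapest insertion is between S and J, adding 24.
New total = 62 + 24 = 86.

+24 min — insert Y between S and J.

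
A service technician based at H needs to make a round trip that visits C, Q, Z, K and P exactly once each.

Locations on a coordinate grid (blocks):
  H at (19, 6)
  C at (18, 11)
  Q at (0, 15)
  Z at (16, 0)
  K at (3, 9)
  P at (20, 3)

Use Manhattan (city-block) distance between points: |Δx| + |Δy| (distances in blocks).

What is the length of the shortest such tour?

70 blocks — the shortest possible round trip.

H - C - Q - Z - K - P - H: 6+22+31+22+23+4 = 108
H - C - Q - Z - P - K - H: 6+22+31+7+23+19 = 108
H - C - Q - K - Z - P - H: 6+22+9+22+7+4 = 70
H - C - Q - K - P - Z - H: 6+22+9+23+7+9 = 76
H - C - Q - P - Z - K - H: 6+22+32+7+22+19 = 108
H - C - Q - P - K - Z - H: 6+22+32+23+22+9 = 114
H - C - Z - Q - K - P - H: 6+13+31+9+23+4 = 86
H - C - Z - Q - P - K - H: 6+13+31+32+23+19 = 124
H - C - Z - K - Q - P - H: 6+13+22+9+32+4 = 86
H - C - Z - K - P - Q - H: 6+13+22+23+32+28 = 124
H - C - Z - P - Q - K - H: 6+13+7+32+9+19 = 86
H - C - Z - P - K - Q - H: 6+13+7+23+9+28 = 86
H - C - K - Q - Z - P - H: 6+17+9+31+7+4 = 74
H - C - K - Q - P - Z - H: 6+17+9+32+7+9 = 80
… (46 more)
The minimum is 70.
One optimal route: H → C → Q → K → Z → P → H (or its reverse).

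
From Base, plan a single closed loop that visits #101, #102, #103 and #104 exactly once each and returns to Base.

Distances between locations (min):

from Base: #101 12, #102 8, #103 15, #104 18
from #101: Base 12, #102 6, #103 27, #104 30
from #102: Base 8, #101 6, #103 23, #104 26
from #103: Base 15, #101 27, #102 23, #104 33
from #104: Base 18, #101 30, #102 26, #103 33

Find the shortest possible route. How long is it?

There are 12 distinct closed tours to check (reversals are equivalent).
Base → #101 → #102 → #103 → #104 → Base: 12+6+23+33+18 = 92
Base → #101 → #102 → #104 → #103 → Base: 12+6+26+33+15 = 92
Base → #101 → #103 → #102 → #104 → Base: 12+27+23+26+18 = 106
Base → #101 → #103 → #104 → #102 → Base: 12+27+33+26+8 = 106
Base → #101 → #104 → #102 → #103 → Base: 12+30+26+23+15 = 106
Base → #101 → #104 → #103 → #102 → Base: 12+30+33+23+8 = 106
Base → #102 → #101 → #103 → #104 → Base: 8+6+27+33+18 = 92
Base → #102 → #101 → #104 → #103 → Base: 8+6+30+33+15 = 92
Base → #102 → #103 → #101 → #104 → Base: 8+23+27+30+18 = 106
Base → #102 → #104 → #101 → #103 → Base: 8+26+30+27+15 = 106
Base → #103 → #101 → #102 → #104 → Base: 15+27+6+26+18 = 92
Base → #103 → #102 → #101 → #104 → Base: 15+23+6+30+18 = 92
The minimum is 92.
One optimal route: Base → #101 → #102 → #103 → #104 → Base (or its reverse).

Minimum total distance: 92 min.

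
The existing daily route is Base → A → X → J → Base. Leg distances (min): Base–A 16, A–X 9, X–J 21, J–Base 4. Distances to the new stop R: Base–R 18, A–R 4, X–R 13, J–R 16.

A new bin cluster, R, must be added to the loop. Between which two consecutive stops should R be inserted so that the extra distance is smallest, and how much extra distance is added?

+6 min — insert R between Base and A.

Insertion cost between consecutive stops i–j is d(i,R) + d(R,j) − d(i,j):
  between Base and A: 18 + 4 − 16 = 6
  between A and X: 4 + 13 − 9 = 8
  between X and J: 13 + 16 − 21 = 8
  between J and Base: 16 + 18 − 4 = 30
Cheapest insertion is between Base and A, adding 6.
New total = 50 + 6 = 56.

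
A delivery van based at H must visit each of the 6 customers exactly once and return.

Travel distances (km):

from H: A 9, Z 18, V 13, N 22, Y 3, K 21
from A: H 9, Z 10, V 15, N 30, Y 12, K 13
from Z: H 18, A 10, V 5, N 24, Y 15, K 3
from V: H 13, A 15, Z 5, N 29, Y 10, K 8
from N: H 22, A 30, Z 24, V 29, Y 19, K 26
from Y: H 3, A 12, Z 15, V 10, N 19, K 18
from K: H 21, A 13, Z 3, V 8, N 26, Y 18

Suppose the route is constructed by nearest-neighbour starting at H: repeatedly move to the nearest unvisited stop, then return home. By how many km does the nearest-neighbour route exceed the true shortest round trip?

The nearest-neighbour route is 6 km longer than optimal.

From H: Y=3, A=9, V=13, Z=18, K=21, N=22 → choose Y (3).
From Y: V=10, A=12, Z=15, K=18, N=19 → choose V (10).
From V: Z=5, K=8, A=15, N=29 → choose Z (5).
From Z: K=3, A=10, N=24 → choose K (3).
From K: A=13, N=26 → choose A (13).
From A: N=30 → choose N (30).
NN route H → Y → V → Z → K → A → N → H costs 86.
Optimal: H → A → Z → V → K → N → Y → H costs 80 (by enumerating all 360 distinct tours).
Excess = 86 − 80 = 6.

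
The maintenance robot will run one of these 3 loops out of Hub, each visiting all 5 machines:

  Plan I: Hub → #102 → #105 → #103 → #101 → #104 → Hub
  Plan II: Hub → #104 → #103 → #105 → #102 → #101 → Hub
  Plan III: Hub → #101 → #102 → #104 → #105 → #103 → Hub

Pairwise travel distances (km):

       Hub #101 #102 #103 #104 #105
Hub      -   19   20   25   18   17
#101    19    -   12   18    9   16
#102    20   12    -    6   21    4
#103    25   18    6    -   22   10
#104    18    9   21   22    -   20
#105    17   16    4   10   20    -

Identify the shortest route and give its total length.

Shortest is Plan I, total 79 km.

Plan I: 20 + 4 + 10 + 18 + 9 + 18 = 79
Plan II: 18 + 22 + 10 + 4 + 12 + 19 = 85
Plan III: 19 + 12 + 21 + 20 + 10 + 25 = 107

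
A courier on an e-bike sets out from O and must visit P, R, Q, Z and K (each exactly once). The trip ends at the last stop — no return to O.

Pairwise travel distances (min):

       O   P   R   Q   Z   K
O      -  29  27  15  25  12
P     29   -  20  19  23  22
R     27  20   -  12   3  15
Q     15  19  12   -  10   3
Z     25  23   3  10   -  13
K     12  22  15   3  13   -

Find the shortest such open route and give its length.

There are 5! = 120 possible orderings.
O→P→R→Q→Z→K: 29+20+12+10+13 = 84
O→P→R→Q→K→Z: 29+20+12+3+13 = 77
O→P→R→Z→Q→K: 29+20+3+10+3 = 65
O→P→R→Z→K→Q: 29+20+3+13+3 = 68
O→P→R→K→Q→Z: 29+20+15+3+10 = 77
O→P→R→K→Z→Q: 29+20+15+13+10 = 87
O→P→Q→R→Z→K: 29+19+12+3+13 = 76
O→P→Q→R→K→Z: 29+19+12+15+13 = 88
O→P→Q→Z→R→K: 29+19+10+3+15 = 76
O→P→Q→Z→K→R: 29+19+10+13+15 = 86
O→P→Q→K→R→Z: 29+19+3+15+3 = 69
O→P→Q→K→Z→R: 29+19+3+13+3 = 67
O→P→Z→R→Q→K: 29+23+3+12+3 = 70
O→P→Z→R→K→Q: 29+23+3+15+3 = 73
… (106 more)
O→K→Q→Z→R→P: 12+3+10+3+20 = 48  ← best
The minimum is 48.
One shortest path: O → K → Q → Z → R → P.

Minimum one-way distance = 48 min.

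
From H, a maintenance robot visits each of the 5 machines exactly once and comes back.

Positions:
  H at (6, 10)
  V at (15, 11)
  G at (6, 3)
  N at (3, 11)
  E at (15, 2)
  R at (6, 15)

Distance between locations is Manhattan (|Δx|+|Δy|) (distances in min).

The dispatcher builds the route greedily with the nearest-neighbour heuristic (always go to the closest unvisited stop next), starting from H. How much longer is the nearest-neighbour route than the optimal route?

Excess over optimum: 2 min.

H: N=4, R=5, G=7, V=10, E=17 ⇒ N
N: R=7, G=11, V=12, E=21 ⇒ R
R: G=12, V=13, E=22 ⇒ G
G: E=10, V=17 ⇒ E
E: V=9 ⇒ V
NN route H → N → R → G → E → V → H costs 52.
Optimal: H → G → E → V → N → R → H costs 50 (by enumerating all 60 distinct tours).
Excess = 52 − 50 = 2.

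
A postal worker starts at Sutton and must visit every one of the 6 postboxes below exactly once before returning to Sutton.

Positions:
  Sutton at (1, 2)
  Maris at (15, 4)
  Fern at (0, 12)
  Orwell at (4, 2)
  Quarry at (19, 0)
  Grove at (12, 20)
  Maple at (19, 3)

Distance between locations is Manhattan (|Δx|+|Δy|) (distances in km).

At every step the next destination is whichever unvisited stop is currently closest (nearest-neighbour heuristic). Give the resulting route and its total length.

Sutton → [Orwell:3 / Fern:11 / Maris:16 / Maple:19 / Quarry:20 / Grove:29] → Orwell (3)
Orwell → [Maris:13 / Fern:14 / Maple:16 / Quarry:17 / Grove:26] → Maris (13)
Maris → [Maple:5 / Quarry:8 / Grove:19 / Fern:23] → Maple (5)
Maple → [Quarry:3 / Grove:24 / Fern:28] → Quarry (3)
Quarry → [Grove:27 / Fern:31] → Grove (27)
Grove → [Fern:20] → Fern (20)
Return Fern→Sutton: 11.
Total = 3 + 13 + 5 + 3 + 27 + 20 + 11 = 82.

82 km along Sutton → Orwell → Maris → Maple → Quarry → Grove → Fern → Sutton.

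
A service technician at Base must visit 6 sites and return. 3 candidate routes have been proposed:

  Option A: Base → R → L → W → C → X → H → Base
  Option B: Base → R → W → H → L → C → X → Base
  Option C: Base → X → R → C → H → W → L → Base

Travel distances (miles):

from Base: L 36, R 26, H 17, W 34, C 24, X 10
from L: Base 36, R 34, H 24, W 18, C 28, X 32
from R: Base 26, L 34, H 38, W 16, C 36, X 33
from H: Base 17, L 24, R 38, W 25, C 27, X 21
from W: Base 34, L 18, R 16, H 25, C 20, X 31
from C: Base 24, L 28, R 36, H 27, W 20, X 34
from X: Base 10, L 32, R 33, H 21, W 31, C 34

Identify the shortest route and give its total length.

Option A: 26 + 34 + 18 + 20 + 34 + 21 + 17 = 170
Option B: 26 + 16 + 25 + 24 + 28 + 34 + 10 = 163
Option C: 10 + 33 + 36 + 27 + 25 + 18 + 36 = 185

Shortest is Option B, total 163 miles.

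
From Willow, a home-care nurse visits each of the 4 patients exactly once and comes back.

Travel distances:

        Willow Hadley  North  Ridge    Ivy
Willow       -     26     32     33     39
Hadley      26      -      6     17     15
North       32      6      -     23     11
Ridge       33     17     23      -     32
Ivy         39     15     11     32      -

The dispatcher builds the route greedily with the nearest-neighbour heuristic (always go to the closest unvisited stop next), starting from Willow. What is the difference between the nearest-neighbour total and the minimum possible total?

Willow: Hadley=26, North=32, Ridge=33, Ivy=39 ⇒ Hadley
Hadley: North=6, Ivy=15, Ridge=17 ⇒ North
North: Ivy=11, Ridge=23 ⇒ Ivy
Ivy: Ridge=32 ⇒ Ridge
NN route Willow → Hadley → North → Ivy → Ridge → Willow costs 108.
Optimal: Willow → Ridge → Hadley → North → Ivy → Willow costs 106 (by enumerating all 12 distinct tours).
Excess = 108 − 106 = 2.

The nearest-neighbour route is 2 longer than optimal.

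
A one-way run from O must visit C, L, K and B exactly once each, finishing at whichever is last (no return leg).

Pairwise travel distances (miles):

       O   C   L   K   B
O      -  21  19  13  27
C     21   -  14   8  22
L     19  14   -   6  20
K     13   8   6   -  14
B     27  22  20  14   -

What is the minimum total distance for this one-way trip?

55 miles — the minimum one-way total.

There are 4! = 24 possible orderings.
O - C - L - K - B: 21+14+6+14 = 55
O - C - L - B - K: 21+14+20+14 = 69
O - C - K - L - B: 21+8+6+20 = 55
O - C - K - B - L: 21+8+14+20 = 63
O - C - B - L - K: 21+22+20+6 = 69
O - C - B - K - L: 21+22+14+6 = 63
O - L - C - K - B: 19+14+8+14 = 55
O - L - C - B - K: 19+14+22+14 = 69
O - L - K - C - B: 19+6+8+22 = 55
O - L - K - B - C: 19+6+14+22 = 61
O - L - B - C - K: 19+20+22+8 = 69
O - L - B - K - C: 19+20+14+8 = 61
O - K - C - L - B: 13+8+14+20 = 55
O - K - C - B - L: 13+8+22+20 = 63
… (10 more)
The minimum is 55.
One shortest path: O → C → L → K → B.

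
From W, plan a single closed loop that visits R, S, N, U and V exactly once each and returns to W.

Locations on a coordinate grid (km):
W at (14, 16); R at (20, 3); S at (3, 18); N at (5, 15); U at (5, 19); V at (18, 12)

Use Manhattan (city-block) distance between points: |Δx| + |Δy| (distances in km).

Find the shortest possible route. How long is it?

66 km — the shortest possible round trip.

With 5 stops there are 5!/2 = 60 distinct round trips (a route and its reverse cost the same).
W-R-S-N-U-V-W: 19+32+5+4+20+8 = 88
W-R-S-N-V-U-W: 19+32+5+16+20+12 = 104
W-R-S-U-N-V-W: 19+32+3+4+16+8 = 82
W-R-S-U-V-N-W: 19+32+3+20+16+10 = 100
W-R-S-V-N-U-W: 19+32+21+16+4+12 = 104
W-R-S-V-U-N-W: 19+32+21+20+4+10 = 106
W-R-N-S-U-V-W: 19+27+5+3+20+8 = 82
W-R-N-S-V-U-W: 19+27+5+21+20+12 = 104
W-R-N-U-S-V-W: 19+27+4+3+21+8 = 82
W-R-N-U-V-S-W: 19+27+4+20+21+13 = 104
W-R-N-V-S-U-W: 19+27+16+21+3+12 = 98
W-R-N-V-U-S-W: 19+27+16+20+3+13 = 98
W-R-U-S-N-V-W: 19+31+3+5+16+8 = 82
W-R-U-S-V-N-W: 19+31+3+21+16+10 = 100
… (46 more)
W-R-V-N-S-U-W: 19+11+16+5+3+12 = 66  ← best
The minimum is 66.
One optimal route: W → R → V → N → S → U → W (or its reverse).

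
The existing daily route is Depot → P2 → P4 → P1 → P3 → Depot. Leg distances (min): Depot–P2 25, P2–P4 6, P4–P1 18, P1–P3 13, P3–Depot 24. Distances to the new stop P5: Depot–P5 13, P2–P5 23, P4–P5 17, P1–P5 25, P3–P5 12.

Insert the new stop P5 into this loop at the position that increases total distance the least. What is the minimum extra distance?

Adding 1 min by placing P5 on the P3–Depot leg.

Insertion cost between consecutive stops i–j is d(i,P5) + d(P5,j) − d(i,j):
  between Depot and P2: 13 + 23 − 25 = 11
  between P2 and P4: 23 + 17 − 6 = 34
  between P4 and P1: 17 + 25 − 18 = 24
  between P1 and P3: 25 + 12 − 13 = 24
  between P3 and Depot: 12 + 13 − 24 = 1
Cheapest insertion is between P3 and Depot, adding 1.
New total = 86 + 1 = 87.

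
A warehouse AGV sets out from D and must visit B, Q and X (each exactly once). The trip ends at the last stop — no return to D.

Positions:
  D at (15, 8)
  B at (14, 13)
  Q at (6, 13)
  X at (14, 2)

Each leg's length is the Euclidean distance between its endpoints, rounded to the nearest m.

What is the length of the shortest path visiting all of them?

Shortest open route: 25 m.

There are 3! = 6 possible orderings.
D → B → Q → X: 5+8+14 = 27
D → B → X → Q: 5+11+14 = 30
D → Q → B → X: 10+8+11 = 29
D → Q → X → B: 10+14+11 = 35
D → X → B → Q: 6+11+8 = 25
D → X → Q → B: 6+14+8 = 28
The minimum is 25.
One shortest path: D → X → B → Q.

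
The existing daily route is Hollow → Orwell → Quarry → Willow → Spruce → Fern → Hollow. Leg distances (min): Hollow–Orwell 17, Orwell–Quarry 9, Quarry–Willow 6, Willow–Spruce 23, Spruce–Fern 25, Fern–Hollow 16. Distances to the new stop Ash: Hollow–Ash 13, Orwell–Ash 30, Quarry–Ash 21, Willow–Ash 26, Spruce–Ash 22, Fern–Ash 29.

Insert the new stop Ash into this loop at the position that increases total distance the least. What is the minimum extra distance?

Insertion cost between consecutive stops i–j is d(i,Ash) + d(Ash,j) − d(i,j):
  between Hollow and Orwell: 13 + 30 − 17 = 26
  between Orwell and Quarry: 30 + 21 − 9 = 42
  between Quarry and Willow: 21 + 26 − 6 = 41
  between Willow and Spruce: 26 + 22 − 23 = 25
  between Spruce and Fern: 22 + 29 − 25 = 26
  between Fern and Hollow: 29 + 13 − 16 = 26
Cheapest insertion is between Willow and Spruce, adding 25.
New total = 96 + 25 = 121.

+25 min — insert Ash between Willow and Spruce.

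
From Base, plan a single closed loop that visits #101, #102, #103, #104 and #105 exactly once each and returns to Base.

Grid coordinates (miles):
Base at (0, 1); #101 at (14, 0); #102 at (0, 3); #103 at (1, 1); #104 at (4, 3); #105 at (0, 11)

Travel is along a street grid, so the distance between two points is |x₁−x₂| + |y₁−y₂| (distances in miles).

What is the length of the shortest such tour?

There are 60 distinct closed tours to check (reversals are equivalent).
Base - #101 - #102 - #103 - #104 - #105 - Base: 15+17+3+5+12+10 = 62
Base - #101 - #102 - #103 - #105 - #104 - Base: 15+17+3+11+12+6 = 64
Base - #101 - #102 - #104 - #103 - #105 - Base: 15+17+4+5+11+10 = 62
Base - #101 - #102 - #104 - #105 - #103 - Base: 15+17+4+12+11+1 = 60
Base - #101 - #102 - #105 - #103 - #104 - Base: 15+17+8+11+5+6 = 62
Base - #101 - #102 - #105 - #104 - #103 - Base: 15+17+8+12+5+1 = 58
Base - #101 - #103 - #102 - #104 - #105 - Base: 15+14+3+4+12+10 = 58
Base - #101 - #103 - #102 - #105 - #104 - Base: 15+14+3+8+12+6 = 58
Base - #101 - #103 - #104 - #102 - #105 - Base: 15+14+5+4+8+10 = 56
Base - #101 - #103 - #104 - #105 - #102 - Base: 15+14+5+12+8+2 = 56
Base - #101 - #103 - #105 - #102 - #104 - Base: 15+14+11+8+4+6 = 58
Base - #101 - #103 - #105 - #104 - #102 - Base: 15+14+11+12+4+2 = 58
Base - #101 - #104 - #102 - #103 - #105 - Base: 15+13+4+3+11+10 = 56
Base - #101 - #104 - #102 - #105 - #103 - Base: 15+13+4+8+11+1 = 52
… (46 more)
Base - #102 - #105 - #104 - #101 - #103 - Base: 2+8+12+13+14+1 = 50  ← best
The minimum is 50.
One optimal route: Base → #102 → #105 → #104 → #101 → #103 → Base (or its reverse).

Shortest round trip = 50 miles.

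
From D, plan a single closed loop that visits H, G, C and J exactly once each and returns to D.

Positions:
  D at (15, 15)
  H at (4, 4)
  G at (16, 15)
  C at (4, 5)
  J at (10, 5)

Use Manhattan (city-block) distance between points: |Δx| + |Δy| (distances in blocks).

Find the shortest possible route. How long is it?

Shortest round trip = 46 blocks.

There are 12 distinct closed tours to check (reversals are equivalent).
D-H-G-C-J-D: 22+23+22+6+15 = 88
D-H-G-J-C-D: 22+23+16+6+21 = 88
D-H-C-G-J-D: 22+1+22+16+15 = 76
D-H-C-J-G-D: 22+1+6+16+1 = 46
D-H-J-G-C-D: 22+7+16+22+21 = 88
D-H-J-C-G-D: 22+7+6+22+1 = 58
D-G-H-C-J-D: 1+23+1+6+15 = 46
D-G-H-J-C-D: 1+23+7+6+21 = 58
D-G-C-H-J-D: 1+22+1+7+15 = 46
D-G-J-H-C-D: 1+16+7+1+21 = 46
D-C-H-G-J-D: 21+1+23+16+15 = 76
D-C-G-H-J-D: 21+22+23+7+15 = 88
The minimum is 46.
One optimal route: D → H → C → J → G → D (or its reverse).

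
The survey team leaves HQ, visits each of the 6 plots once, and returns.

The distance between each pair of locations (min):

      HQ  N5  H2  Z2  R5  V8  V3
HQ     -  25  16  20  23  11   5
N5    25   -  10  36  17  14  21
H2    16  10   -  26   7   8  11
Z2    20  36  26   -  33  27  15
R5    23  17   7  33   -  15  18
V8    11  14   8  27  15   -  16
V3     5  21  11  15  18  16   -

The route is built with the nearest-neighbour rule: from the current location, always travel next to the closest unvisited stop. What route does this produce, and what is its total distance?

HQ → [V3:5 / V8:11 / H2:16 / Z2:20 / R5:23 / N5:25] → V3 (5)
V3 → [H2:11 / Z2:15 / V8:16 / R5:18 / N5:21] → H2 (11)
H2 → [R5:7 / V8:8 / N5:10 / Z2:26] → R5 (7)
R5 → [V8:15 / N5:17 / Z2:33] → V8 (15)
V8 → [N5:14 / Z2:27] → N5 (14)
N5 → [Z2:36] → Z2 (36)
Return Z2→HQ: 20.
Total = 5 + 11 + 7 + 15 + 14 + 36 + 20 = 108.

Nearest-neighbour total = 108 min; route HQ → V3 → H2 → R5 → V8 → N5 → Z2 → HQ.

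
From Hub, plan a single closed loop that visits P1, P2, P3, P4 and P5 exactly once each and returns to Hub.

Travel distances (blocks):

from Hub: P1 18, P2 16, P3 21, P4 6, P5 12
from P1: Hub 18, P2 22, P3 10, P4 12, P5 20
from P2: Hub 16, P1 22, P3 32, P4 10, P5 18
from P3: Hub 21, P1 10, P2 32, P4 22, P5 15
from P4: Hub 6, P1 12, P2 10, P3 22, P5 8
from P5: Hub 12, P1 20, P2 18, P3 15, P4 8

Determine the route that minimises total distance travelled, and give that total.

With 5 stops there are 5!/2 = 60 distinct round trips (a route and its reverse cost the same).
Hub→P1→P2→P3→P4→P5→Hub: 18+22+32+22+8+12 = 114
Hub→P1→P2→P3→P5→P4→Hub: 18+22+32+15+8+6 = 101
Hub→P1→P2→P4→P3→P5→Hub: 18+22+10+22+15+12 = 99
Hub→P1→P2→P4→P5→P3→Hub: 18+22+10+8+15+21 = 94
Hub→P1→P2→P5→P3→P4→Hub: 18+22+18+15+22+6 = 101
Hub→P1→P2→P5→P4→P3→Hub: 18+22+18+8+22+21 = 109
Hub→P1→P3→P2→P4→P5→Hub: 18+10+32+10+8+12 = 90
Hub→P1→P3→P2→P5→P4→Hub: 18+10+32+18+8+6 = 92
Hub→P1→P3→P4→P2→P5→Hub: 18+10+22+10+18+12 = 90
Hub→P1→P3→P4→P5→P2→Hub: 18+10+22+8+18+16 = 92
Hub→P1→P3→P5→P2→P4→Hub: 18+10+15+18+10+6 = 77
Hub→P1→P3→P5→P4→P2→Hub: 18+10+15+8+10+16 = 77
Hub→P1→P4→P2→P3→P5→Hub: 18+12+10+32+15+12 = 99
Hub→P1→P4→P2→P5→P3→Hub: 18+12+10+18+15+21 = 94
… (46 more)
Hub→P2→P4→P1→P3→P5→Hub: 16+10+12+10+15+12 = 75  ← best
The minimum is 75.
One optimal route: Hub → P2 → P4 → P1 → P3 → P5 → Hub (or its reverse).

Shortest round trip = 75 blocks.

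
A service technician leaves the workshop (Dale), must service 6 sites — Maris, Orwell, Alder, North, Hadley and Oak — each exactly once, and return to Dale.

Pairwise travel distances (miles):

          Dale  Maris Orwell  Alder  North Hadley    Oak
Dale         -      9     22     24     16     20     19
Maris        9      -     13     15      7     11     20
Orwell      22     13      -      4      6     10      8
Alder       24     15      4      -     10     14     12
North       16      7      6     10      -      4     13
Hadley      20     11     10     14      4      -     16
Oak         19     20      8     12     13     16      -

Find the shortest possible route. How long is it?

With 6 stops there are 6!/2 = 360 distinct round trips (a route and its reverse cost the same).
Dale→Maris→Orwell→Alder→North→Hadley→Oak→Dale: 9+13+4+10+4+16+19 = 75
Dale→Maris→Orwell→Alder→North→Oak→Hadley→Dale: 9+13+4+10+13+16+20 = 85
Dale→Maris→Orwell→Alder→Hadley→North→Oak→Dale: 9+13+4+14+4+13+19 = 76
Dale→Maris→Orwell→Alder→Hadley→Oak→North→Dale: 9+13+4+14+16+13+16 = 85
Dale→Maris→Orwell→Alder→Oak→North→Hadley→Dale: 9+13+4+12+13+4+20 = 75
Dale→Maris→Orwell→Alder→Oak→Hadley→North→Dale: 9+13+4+12+16+4+16 = 74
Dale→Maris→Orwell→North→Alder→Hadley→Oak→Dale: 9+13+6+10+14+16+19 = 87
Dale→Maris→Orwell→North→Alder→Oak→Hadley→Dale: 9+13+6+10+12+16+20 = 86
… (352 more)
Dale→Maris→North→Hadley→Orwell→Alder→Oak→Dale: 9+7+4+10+4+12+19 = 65  ← best
The minimum is 65.
One optimal route: Dale → Maris → North → Hadley → Orwell → Alder → Oak → Dale (or its reverse).

Minimum total distance: 65 miles.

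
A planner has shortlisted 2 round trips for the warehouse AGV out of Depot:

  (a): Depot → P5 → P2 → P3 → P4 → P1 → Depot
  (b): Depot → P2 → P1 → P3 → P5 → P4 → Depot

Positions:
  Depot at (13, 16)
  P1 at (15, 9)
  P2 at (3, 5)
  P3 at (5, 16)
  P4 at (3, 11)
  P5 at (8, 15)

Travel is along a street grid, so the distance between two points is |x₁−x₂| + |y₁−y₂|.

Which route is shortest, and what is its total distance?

(a): 6 + 15 + 13 + 7 + 14 + 9 = 64
(b): 21 + 16 + 17 + 4 + 9 + 15 = 82

Shortest is (a), total 64.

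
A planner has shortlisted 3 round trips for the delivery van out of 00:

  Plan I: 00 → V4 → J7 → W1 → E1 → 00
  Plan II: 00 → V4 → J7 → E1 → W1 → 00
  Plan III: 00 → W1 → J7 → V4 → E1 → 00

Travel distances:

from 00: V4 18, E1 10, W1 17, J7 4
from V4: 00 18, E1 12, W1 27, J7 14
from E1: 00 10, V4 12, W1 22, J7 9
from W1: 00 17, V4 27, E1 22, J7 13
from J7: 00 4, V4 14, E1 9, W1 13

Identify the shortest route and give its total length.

66 — Plan III is the shortest.

Plan I: 18 + 14 + 13 + 22 + 10 = 77
Plan II: 18 + 14 + 9 + 22 + 17 = 80
Plan III: 17 + 13 + 14 + 12 + 10 = 66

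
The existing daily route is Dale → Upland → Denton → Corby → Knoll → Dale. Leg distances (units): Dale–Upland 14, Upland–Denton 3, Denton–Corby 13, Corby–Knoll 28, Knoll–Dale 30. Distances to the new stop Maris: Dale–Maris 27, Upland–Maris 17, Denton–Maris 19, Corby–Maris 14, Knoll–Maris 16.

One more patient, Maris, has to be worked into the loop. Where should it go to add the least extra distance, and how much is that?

+2 — insert Maris between Corby and Knoll.

Insertion cost between consecutive stops i–j is d(i,Maris) + d(Maris,j) − d(i,j):
  between Dale and Upland: 27 + 17 − 14 = 30
  between Upland and Denton: 17 + 19 − 3 = 33
  between Denton and Corby: 19 + 14 − 13 = 20
  between Corby and Knoll: 14 + 16 − 28 = 2
  between Knoll and Dale: 16 + 27 − 30 = 13
Cheapest insertion is between Corby and Knoll, adding 2.
New total = 88 + 2 = 90.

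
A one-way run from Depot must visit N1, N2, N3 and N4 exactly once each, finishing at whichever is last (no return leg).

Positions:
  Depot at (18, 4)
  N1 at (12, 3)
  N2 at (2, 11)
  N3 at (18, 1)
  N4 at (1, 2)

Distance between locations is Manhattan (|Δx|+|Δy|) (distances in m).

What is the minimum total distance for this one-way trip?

Shortest open route: 33 m.

There are 4! = 24 possible orderings.
Depot - N1 - N2 - N3 - N4: 7+18+26+18 = 69
Depot - N1 - N2 - N4 - N3: 7+18+10+18 = 53
Depot - N1 - N3 - N2 - N4: 7+8+26+10 = 51
Depot - N1 - N3 - N4 - N2: 7+8+18+10 = 43
Depot - N1 - N4 - N2 - N3: 7+12+10+26 = 55
Depot - N1 - N4 - N3 - N2: 7+12+18+26 = 63
Depot - N2 - N1 - N3 - N4: 23+18+8+18 = 67
Depot - N2 - N1 - N4 - N3: 23+18+12+18 = 71
Depot - N2 - N3 - N1 - N4: 23+26+8+12 = 69
Depot - N2 - N3 - N4 - N1: 23+26+18+12 = 79
Depot - N2 - N4 - N1 - N3: 23+10+12+8 = 53
Depot - N2 - N4 - N3 - N1: 23+10+18+8 = 59
Depot - N3 - N1 - N2 - N4: 3+8+18+10 = 39
Depot - N3 - N1 - N4 - N2: 3+8+12+10 = 33
… (10 more)
The minimum is 33.
One shortest path: Depot → N3 → N1 → N4 → N2.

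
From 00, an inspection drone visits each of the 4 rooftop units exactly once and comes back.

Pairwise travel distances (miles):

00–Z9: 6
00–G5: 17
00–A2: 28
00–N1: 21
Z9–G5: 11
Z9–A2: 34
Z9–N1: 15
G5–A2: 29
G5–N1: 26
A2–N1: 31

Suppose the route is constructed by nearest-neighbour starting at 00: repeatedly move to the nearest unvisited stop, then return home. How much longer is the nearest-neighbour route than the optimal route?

From 00: Z9=6, G5=17, N1=21, A2=28 → choose Z9 (6).
From Z9: G5=11, N1=15, A2=34 → choose G5 (11).
From G5: N1=26, A2=29 → choose N1 (26).
From N1: A2=31 → choose A2 (31).
NN route 00 → Z9 → G5 → N1 → A2 → 00 costs 102.
Optimal: 00 → Z9 → G5 → A2 → N1 → 00 costs 98 (by enumerating all 12 distinct tours).
Excess = 102 − 98 = 4.

Excess over optimum: 4 miles.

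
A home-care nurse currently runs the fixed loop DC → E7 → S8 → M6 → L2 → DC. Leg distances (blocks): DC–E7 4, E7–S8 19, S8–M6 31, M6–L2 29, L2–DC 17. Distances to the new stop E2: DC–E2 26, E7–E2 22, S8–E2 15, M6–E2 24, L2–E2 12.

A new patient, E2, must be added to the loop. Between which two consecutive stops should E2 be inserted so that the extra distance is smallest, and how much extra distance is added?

Insertion cost between consecutive stops i–j is d(i,E2) + d(E2,j) − d(i,j):
  between DC and E7: 26 + 22 − 4 = 44
  between E7 and S8: 22 + 15 − 19 = 18
  between S8 and M6: 15 + 24 − 31 = 8
  between M6 and L2: 24 + 12 − 29 = 7
  between L2 and DC: 12 + 26 − 17 = 21
Cheapest insertion is between M6 and L2, adding 7.
New total = 100 + 7 = 107.

Minimum extra distance: 7 blocks, inserting E2 between M6 and L2.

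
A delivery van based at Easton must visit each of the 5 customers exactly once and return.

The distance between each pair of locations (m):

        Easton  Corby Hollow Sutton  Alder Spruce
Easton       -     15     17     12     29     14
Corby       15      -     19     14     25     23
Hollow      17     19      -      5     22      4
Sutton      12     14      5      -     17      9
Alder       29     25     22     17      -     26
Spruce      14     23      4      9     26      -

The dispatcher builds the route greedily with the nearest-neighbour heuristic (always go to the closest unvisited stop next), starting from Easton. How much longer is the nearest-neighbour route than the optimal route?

From Easton: Sutton=12, Spruce=14, Corby=15, Hollow=17, Alder=29 → choose Sutton (12).
From Sutton: Hollow=5, Spruce=9, Corby=14, Alder=17 → choose Hollow (5).
From Hollow: Spruce=4, Corby=19, Alder=22 → choose Spruce (4).
From Spruce: Corby=23, Alder=26 → choose Corby (23).
From Corby: Alder=25 → choose Alder (25).
NN route Easton → Sutton → Hollow → Spruce → Corby → Alder → Easton costs 98.
Optimal: Easton → Corby → Alder → Sutton → Hollow → Spruce → Easton costs 80 (by enumerating all 60 distinct tours).
Excess = 98 − 80 = 18.

18 m longer than the optimal tour.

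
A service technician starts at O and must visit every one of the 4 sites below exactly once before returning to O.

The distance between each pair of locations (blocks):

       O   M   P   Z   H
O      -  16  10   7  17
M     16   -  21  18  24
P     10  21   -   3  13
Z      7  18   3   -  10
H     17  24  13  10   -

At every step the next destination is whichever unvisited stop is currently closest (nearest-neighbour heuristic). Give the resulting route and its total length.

From O: distances to unvisited — Z=7, P=10, M=16, H=17. Nearest is Z (7).
From Z: distances to unvisited — P=3, H=10, M=18. Nearest is P (3).
From P: distances to unvisited — H=13, M=21. Nearest is H (13).
From H: distances to unvisited — M=24. Nearest is M (24).
Return M→O: 16.
Total = 7 + 3 + 13 + 24 + 16 = 63.

Total distance 63 blocks via the nearest-neighbour route O → Z → P → H → M → O.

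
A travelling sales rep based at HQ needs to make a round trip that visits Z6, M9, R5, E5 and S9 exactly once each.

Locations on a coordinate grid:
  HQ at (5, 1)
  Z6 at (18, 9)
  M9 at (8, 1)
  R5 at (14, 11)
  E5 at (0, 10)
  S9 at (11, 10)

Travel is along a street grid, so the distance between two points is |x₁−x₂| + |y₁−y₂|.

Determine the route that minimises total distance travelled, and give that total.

With 5 stops there are 5!/2 = 60 distinct round trips (a route and its reverse cost the same).
HQ-Z6-M9-R5-E5-S9-HQ: 21+18+16+15+11+15 = 96
HQ-Z6-M9-R5-S9-E5-HQ: 21+18+16+4+11+14 = 84
HQ-Z6-M9-E5-R5-S9-HQ: 21+18+17+15+4+15 = 90
HQ-Z6-M9-E5-S9-R5-HQ: 21+18+17+11+4+19 = 90
HQ-Z6-M9-S9-R5-E5-HQ: 21+18+12+4+15+14 = 84
HQ-Z6-M9-S9-E5-R5-HQ: 21+18+12+11+15+19 = 96
HQ-Z6-R5-M9-E5-S9-HQ: 21+6+16+17+11+15 = 86
HQ-Z6-R5-M9-S9-E5-HQ: 21+6+16+12+11+14 = 80
HQ-Z6-R5-E5-M9-S9-HQ: 21+6+15+17+12+15 = 86
HQ-Z6-R5-E5-S9-M9-HQ: 21+6+15+11+12+3 = 68
HQ-Z6-R5-S9-M9-E5-HQ: 21+6+4+12+17+14 = 74
HQ-Z6-R5-S9-E5-M9-HQ: 21+6+4+11+17+3 = 62
HQ-Z6-E5-M9-R5-S9-HQ: 21+19+17+16+4+15 = 92
HQ-Z6-E5-M9-S9-R5-HQ: 21+19+17+12+4+19 = 92
… (46 more)
HQ-M9-Z6-R5-S9-E5-HQ: 3+18+6+4+11+14 = 56  ← best
The minimum is 56.
One optimal route: HQ → M9 → Z6 → R5 → S9 → E5 → HQ (or its reverse).

56 — the shortest possible round trip.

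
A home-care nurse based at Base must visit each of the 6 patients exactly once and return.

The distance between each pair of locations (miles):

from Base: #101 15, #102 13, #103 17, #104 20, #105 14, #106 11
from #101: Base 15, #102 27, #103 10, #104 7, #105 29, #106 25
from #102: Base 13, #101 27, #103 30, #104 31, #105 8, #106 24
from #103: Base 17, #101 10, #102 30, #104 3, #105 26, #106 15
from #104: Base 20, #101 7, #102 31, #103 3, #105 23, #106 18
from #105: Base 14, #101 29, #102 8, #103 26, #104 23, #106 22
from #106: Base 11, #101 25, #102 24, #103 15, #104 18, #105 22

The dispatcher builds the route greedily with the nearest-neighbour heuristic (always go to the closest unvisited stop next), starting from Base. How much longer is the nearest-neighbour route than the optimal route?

2 miles longer than the optimal tour.

From Base: #106=11, #102=13, #105=14, #101=15, #103=17, #104=20 → choose #106 (11).
From #106: #103=15, #104=18, #105=22, #102=24, #101=25 → choose #103 (15).
From #103: #104=3, #101=10, #105=26, #102=30 → choose #104 (3).
From #104: #101=7, #105=23, #102=31 → choose #101 (7).
From #101: #102=27, #105=29 → choose #102 (27).
From #102: #105=8 → choose #105 (8).
NN route Base → #106 → #103 → #104 → #101 → #102 → #105 → Base costs 85.
Optimal: Base → #101 → #104 → #103 → #106 → #105 → #102 → Base costs 83 (by enumerating all 360 distinct tours).
Excess = 85 − 83 = 2.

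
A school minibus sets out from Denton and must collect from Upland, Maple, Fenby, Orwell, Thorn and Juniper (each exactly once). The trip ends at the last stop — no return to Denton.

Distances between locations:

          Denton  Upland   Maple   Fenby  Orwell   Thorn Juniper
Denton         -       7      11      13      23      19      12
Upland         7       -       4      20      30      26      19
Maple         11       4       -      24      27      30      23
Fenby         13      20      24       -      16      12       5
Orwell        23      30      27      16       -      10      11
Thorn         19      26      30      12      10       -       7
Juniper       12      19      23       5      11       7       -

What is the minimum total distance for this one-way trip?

57 — the minimum one-way total.

There are 6! = 720 possible orderings.
Denton → Upland → Maple → Fenby → Orwell → Thorn → Juniper: 7+4+24+16+10+7 = 68
Denton → Upland → Maple → Fenby → Orwell → Juniper → Thorn: 7+4+24+16+11+7 = 69
Denton → Upland → Maple → Fenby → Thorn → Orwell → Juniper: 7+4+24+12+10+11 = 68
Denton → Upland → Maple → Fenby → Thorn → Juniper → Orwell: 7+4+24+12+7+11 = 65
Denton → Upland → Maple → Fenby → Juniper → Orwell → Thorn: 7+4+24+5+11+10 = 61
Denton → Upland → Maple → Fenby → Juniper → Thorn → Orwell: 7+4+24+5+7+10 = 57
Denton → Upland → Maple → Orwell → Fenby → Thorn → Juniper: 7+4+27+16+12+7 = 73
Denton → Upland → Maple → Orwell → Fenby → Juniper → Thorn: 7+4+27+16+5+7 = 66
… (712 more)
The minimum is 57.
One shortest path: Denton → Upland → Maple → Fenby → Juniper → Thorn → Orwell.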